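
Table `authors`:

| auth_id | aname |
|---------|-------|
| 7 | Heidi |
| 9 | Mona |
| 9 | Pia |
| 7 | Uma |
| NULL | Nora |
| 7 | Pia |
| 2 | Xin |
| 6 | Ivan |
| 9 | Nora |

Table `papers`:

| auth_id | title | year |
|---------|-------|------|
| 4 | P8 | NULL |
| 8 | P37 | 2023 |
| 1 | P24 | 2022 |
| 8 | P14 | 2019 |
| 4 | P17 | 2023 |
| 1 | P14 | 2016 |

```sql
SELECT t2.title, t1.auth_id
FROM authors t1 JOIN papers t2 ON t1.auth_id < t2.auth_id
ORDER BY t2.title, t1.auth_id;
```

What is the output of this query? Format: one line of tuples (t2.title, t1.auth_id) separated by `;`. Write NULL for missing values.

(P14, 2); (P14, 6); (P14, 7); (P14, 7); (P14, 7); (P17, 2); (P37, 2); (P37, 6); (P37, 7); (P37, 7); (P37, 7); (P8, 2)

INNER JOIN keeps only pairs where the ON condition holds.
Matching on t1.auth_id < t2.auth_id. A NULL in a compared column never satisfies the condition.
- auth_id=7: 2 matching t2 row(s), so 2 row(s) emitted.
- auth_id=9: no matching t2 row, dropped.
- auth_id=9: no matching t2 row, dropped.
- auth_id=7: 2 matching t2 row(s), so 2 row(s) emitted.
- auth_id=NULL: no matching t2 row, dropped.
- auth_id=7: 2 matching t2 row(s), so 2 row(s) emitted.
- auth_id=2: 4 matching t2 row(s), so 4 row(s) emitted.
- auth_id=6: 2 matching t2 row(s), so 2 row(s) emitted.
- auth_id=9: no matching t2 row, dropped.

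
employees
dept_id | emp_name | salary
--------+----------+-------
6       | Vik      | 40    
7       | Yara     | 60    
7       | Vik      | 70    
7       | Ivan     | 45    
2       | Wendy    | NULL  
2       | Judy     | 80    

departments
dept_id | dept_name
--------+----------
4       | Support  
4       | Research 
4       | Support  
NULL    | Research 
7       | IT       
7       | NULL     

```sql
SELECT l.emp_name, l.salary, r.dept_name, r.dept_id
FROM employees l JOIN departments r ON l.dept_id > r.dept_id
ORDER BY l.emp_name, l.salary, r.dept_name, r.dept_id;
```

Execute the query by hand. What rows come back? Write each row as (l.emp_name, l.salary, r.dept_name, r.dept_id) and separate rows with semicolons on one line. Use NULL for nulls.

(Ivan, 45, Research, 4); (Ivan, 45, Support, 4); (Ivan, 45, Support, 4); (Vik, 40, Research, 4); (Vik, 40, Support, 4); (Vik, 40, Support, 4); (Vik, 70, Research, 4); (Vik, 70, Support, 4); (Vik, 70, Support, 4); (Yara, 60, Research, 4); (Yara, 60, Support, 4); (Yara, 60, Support, 4)

INNER JOIN keeps only pairs where the ON condition holds.
Matching on l.dept_id > r.dept_id. A NULL in a compared column never satisfies the condition.
Matched pairs: 12.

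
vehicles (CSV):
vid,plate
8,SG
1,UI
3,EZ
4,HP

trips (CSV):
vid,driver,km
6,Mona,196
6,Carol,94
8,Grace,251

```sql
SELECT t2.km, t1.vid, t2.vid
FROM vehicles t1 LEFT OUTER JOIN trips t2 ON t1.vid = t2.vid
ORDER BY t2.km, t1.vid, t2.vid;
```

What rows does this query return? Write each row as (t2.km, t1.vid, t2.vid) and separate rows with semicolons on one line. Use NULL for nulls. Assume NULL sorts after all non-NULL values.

LEFT JOIN keeps every row from `vehicles`; unmatched rows get NULL for `trips`'s columns.
Matching on t1.vid = t2.vid.
- t1 (vid=8) pairs with 1 row(s) of t2.
- t1 (vid=1) has no partner → padded with NULL.
- t1 (vid=3) has no partner → padded with NULL.
- t1 (vid=4) has no partner → padded with NULL.
After projecting and ordering:
t2.km | t1.vid | t2.vid
251 | 8 | 8
NULL | 1 | NULL
NULL | 3 | NULL
NULL | 4 | NULL

(251, 8, 8); (NULL, 1, NULL); (NULL, 3, NULL); (NULL, 4, NULL)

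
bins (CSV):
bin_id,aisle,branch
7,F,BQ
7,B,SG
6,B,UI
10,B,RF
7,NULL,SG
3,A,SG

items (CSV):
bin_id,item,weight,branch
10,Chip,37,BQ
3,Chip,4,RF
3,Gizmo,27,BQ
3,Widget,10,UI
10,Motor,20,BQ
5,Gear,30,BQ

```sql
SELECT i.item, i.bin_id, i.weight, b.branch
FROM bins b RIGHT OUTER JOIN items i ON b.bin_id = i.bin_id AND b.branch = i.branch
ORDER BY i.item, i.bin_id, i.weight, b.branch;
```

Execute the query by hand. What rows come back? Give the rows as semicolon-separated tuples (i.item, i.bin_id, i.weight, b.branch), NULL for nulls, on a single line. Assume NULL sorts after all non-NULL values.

RIGHT JOIN keeps every row from `items`; unmatched rows get NULL for `bins`'s columns.
Matching on b.bin_id = i.bin_id AND b.branch = i.branch.
Matched pairs: 0; unmatched i rows kept: 6.

(Chip, 3, 4, NULL); (Chip, 10, 37, NULL); (Gear, 5, 30, NULL); (Gizmo, 3, 27, NULL); (Motor, 10, 20, NULL); (Widget, 3, 10, NULL)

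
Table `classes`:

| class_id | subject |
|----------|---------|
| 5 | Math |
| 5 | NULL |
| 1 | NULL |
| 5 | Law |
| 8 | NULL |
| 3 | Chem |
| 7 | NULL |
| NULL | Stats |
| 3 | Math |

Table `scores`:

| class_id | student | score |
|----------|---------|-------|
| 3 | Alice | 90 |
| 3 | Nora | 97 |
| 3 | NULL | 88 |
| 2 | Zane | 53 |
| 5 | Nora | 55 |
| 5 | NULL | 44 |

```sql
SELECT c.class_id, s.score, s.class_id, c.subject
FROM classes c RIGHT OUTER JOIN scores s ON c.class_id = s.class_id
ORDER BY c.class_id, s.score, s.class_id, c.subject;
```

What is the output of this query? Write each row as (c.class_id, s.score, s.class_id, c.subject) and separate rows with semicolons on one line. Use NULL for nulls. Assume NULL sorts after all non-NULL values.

(3, 88, 3, Chem); (3, 88, 3, Math); (3, 90, 3, Chem); (3, 90, 3, Math); (3, 97, 3, Chem); (3, 97, 3, Math); (5, 44, 5, Law); (5, 44, 5, Math); (5, 44, 5, NULL); (5, 55, 5, Law); (5, 55, 5, Math); (5, 55, 5, NULL); (NULL, 53, 2, NULL)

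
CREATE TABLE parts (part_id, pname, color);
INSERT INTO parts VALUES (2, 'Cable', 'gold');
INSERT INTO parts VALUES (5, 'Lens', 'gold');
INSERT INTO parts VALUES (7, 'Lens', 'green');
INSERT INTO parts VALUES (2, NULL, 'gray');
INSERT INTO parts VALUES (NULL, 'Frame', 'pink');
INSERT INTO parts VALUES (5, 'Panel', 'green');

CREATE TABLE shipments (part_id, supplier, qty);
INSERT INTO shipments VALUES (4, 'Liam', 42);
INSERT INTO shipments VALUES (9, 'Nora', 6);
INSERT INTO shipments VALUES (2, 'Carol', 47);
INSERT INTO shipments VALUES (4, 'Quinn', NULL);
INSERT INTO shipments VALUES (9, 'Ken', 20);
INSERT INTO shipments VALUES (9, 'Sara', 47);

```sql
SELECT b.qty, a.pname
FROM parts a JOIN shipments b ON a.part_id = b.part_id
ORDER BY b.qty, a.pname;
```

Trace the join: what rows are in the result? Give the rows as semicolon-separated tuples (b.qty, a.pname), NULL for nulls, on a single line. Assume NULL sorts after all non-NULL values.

(47, Cable); (47, NULL)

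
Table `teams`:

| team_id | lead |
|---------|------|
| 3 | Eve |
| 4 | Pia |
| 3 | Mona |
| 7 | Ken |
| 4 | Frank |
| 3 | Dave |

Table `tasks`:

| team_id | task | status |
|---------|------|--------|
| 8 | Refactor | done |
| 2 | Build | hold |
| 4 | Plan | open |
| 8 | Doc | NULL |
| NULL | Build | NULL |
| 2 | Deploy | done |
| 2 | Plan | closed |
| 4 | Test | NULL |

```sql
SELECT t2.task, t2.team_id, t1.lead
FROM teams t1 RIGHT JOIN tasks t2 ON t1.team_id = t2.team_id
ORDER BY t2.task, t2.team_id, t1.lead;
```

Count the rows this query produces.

10

RIGHT JOIN keeps every row from `tasks`; unmatched rows get NULL for `teams`'s columns.
Matching on t1.team_id = t2.team_id. A NULL in a compared column never satisfies the condition.
- t1 row (team_id=3): no match.
- t1 row (team_id=4): matches 2 t2 row(s) → 2 output row(s).
- t1 row (team_id=3): no match.
- t1 row (team_id=7): no match.
- t1 row (team_id=4): matches 2 t2 row(s) → 2 output row(s).
- t1 row (team_id=3): no match.
- 6 row(s) from t2 found no t1 partner → padded with NULL.
Total: 4 matched + 6 padded = 10 rows.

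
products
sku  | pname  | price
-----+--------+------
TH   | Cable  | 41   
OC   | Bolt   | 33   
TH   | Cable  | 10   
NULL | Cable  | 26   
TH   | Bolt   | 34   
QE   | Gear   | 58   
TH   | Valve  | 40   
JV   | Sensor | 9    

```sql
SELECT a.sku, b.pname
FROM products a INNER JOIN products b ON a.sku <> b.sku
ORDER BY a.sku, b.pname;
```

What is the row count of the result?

30

INNER JOIN keeps only pairs where the ON condition holds.
Matching on a.sku <> b.sku. A NULL in a compared column never satisfies the condition.
- a row (sku=TH): matches 3 b row(s) → 3 output row(s).
- a row (sku=OC): matches 6 b row(s) → 6 output row(s).
- a row (sku=TH): matches 3 b row(s) → 3 output row(s).
- a row (sku=NULL): no match → dropped.
- a row (sku=TH): matches 3 b row(s) → 3 output row(s).
- a row (sku=QE): matches 6 b row(s) → 6 output row(s).
- a row (sku=TH): matches 3 b row(s) → 3 output row(s).
- a row (sku=JV): matches 6 b row(s) → 6 output row(s).
Total: 30 rows.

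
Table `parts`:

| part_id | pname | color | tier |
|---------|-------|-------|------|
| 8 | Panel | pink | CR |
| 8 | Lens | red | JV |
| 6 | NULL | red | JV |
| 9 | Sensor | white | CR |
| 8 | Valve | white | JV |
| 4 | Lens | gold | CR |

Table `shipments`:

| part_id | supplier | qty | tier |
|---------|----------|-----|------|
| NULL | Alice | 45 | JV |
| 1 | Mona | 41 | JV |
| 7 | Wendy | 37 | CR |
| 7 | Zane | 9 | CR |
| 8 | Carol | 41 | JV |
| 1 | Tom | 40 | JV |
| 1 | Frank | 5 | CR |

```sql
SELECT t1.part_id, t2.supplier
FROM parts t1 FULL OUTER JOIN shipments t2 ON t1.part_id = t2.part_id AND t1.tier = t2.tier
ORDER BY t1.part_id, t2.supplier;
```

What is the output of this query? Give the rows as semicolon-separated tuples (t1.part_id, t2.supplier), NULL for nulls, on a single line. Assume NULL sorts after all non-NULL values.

FULL OUTER JOIN keeps every row from both sides; unmatched rows get NULL for the other side's columns.
Matching on t1.part_id = t2.part_id AND t1.tier = t2.tier. A NULL in a compared column never satisfies the condition.
Matched pairs: 2; unmatched t1 rows kept: 4; unmatched t2 rows kept: 6.

(4, NULL); (6, NULL); (8, Carol); (8, Carol); (8, NULL); (9, NULL); (NULL, Alice); (NULL, Frank); (NULL, Mona); (NULL, Tom); (NULL, Wendy); (NULL, Zane)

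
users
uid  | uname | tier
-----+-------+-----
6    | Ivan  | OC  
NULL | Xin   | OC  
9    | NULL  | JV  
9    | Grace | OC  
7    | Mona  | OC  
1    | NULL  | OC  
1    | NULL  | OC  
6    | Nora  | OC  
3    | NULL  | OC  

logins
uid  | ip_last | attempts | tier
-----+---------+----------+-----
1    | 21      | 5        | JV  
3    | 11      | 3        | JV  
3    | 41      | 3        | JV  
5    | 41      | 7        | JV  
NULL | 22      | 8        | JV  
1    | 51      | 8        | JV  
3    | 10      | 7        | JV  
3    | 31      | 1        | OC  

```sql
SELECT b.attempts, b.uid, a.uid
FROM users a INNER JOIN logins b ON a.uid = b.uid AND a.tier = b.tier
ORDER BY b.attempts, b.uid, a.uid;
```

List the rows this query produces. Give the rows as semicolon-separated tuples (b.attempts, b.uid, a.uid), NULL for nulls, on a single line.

(1, 3, 3)

INNER JOIN keeps only pairs where the ON condition holds.
Matching on a.uid = b.uid AND a.tier = b.tier. A NULL in a compared column never satisfies the condition.
- a row (uid=6, tier=OC): no match → dropped.
- a row (uid=NULL, tier=OC): no match → dropped.
- a row (uid=9, tier=JV): no match → dropped.
- a row (uid=9, tier=OC): no match → dropped.
- a row (uid=7, tier=OC): no match → dropped.
- a row (uid=1, tier=OC): no match → dropped.
- a row (uid=1, tier=OC): no match → dropped.
- a row (uid=6, tier=OC): no match → dropped.
- a row (uid=3, tier=OC): matches 1 b row(s) → 1 output row(s).
After projecting and ordering:
b.attempts | b.uid | a.uid
1 | 3 | 3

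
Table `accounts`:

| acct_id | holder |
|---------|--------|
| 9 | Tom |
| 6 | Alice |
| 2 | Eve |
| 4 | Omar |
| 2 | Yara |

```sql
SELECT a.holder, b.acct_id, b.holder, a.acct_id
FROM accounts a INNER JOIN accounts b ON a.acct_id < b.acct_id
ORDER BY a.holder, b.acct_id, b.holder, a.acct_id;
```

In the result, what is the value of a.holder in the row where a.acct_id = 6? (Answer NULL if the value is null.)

Alice

INNER JOIN keeps only pairs where the ON condition holds.
Matching on a.acct_id < b.acct_id.
- a (acct_id=9) has no partner → excluded.
- a (acct_id=6) pairs with 1 row(s) of b.
- a (acct_id=2) pairs with 3 row(s) of b.
- a (acct_id=4) pairs with 2 row(s) of b.
- a (acct_id=2) pairs with 3 row(s) of b.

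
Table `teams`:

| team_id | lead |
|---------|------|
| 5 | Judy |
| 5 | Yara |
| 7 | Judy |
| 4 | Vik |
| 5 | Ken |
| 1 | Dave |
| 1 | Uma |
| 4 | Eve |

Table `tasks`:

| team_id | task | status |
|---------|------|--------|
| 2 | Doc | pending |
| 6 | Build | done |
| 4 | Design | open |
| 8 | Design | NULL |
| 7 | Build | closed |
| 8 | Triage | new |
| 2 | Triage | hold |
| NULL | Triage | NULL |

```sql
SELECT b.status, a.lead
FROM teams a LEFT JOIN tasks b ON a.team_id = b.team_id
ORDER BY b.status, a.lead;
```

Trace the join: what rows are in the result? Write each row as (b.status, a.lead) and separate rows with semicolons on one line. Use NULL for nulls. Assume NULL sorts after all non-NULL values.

(closed, Judy); (open, Eve); (open, Vik); (NULL, Dave); (NULL, Judy); (NULL, Ken); (NULL, Uma); (NULL, Yara)

LEFT JOIN keeps every row from `teams`; unmatched rows get NULL for `tasks`'s columns.
Matching on a.team_id = b.team_id. A NULL in a compared column never satisfies the condition.
Matched pairs: 3; unmatched a rows kept: 5.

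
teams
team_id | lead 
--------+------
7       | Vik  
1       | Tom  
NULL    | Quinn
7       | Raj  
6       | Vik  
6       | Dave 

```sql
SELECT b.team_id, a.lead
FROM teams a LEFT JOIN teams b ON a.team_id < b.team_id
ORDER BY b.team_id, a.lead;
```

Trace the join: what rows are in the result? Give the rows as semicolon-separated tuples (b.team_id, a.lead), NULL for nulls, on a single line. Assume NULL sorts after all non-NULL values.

LEFT JOIN keeps every row from `teams a`; unmatched rows get NULL for `teams b`'s columns.
Matching on a.team_id < b.team_id. A NULL in a compared column never satisfies the condition.
Matched pairs: 8; unmatched a rows kept: 3.

(6, Tom); (6, Tom); (7, Dave); (7, Dave); (7, Tom); (7, Tom); (7, Vik); (7, Vik); (NULL, Quinn); (NULL, Raj); (NULL, Vik)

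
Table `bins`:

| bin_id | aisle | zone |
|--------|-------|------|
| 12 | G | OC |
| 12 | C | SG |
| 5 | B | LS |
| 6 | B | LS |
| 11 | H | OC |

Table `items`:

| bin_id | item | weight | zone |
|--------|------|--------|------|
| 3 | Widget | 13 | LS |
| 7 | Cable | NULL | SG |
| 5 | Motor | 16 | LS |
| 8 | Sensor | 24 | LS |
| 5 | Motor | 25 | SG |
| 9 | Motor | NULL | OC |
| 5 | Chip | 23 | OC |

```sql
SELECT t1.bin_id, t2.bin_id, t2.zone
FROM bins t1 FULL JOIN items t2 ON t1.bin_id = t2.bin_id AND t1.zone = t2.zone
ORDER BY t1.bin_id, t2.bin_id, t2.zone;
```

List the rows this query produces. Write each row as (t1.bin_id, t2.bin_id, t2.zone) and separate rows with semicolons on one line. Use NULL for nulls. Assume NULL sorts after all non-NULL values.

(5, 5, LS); (6, NULL, NULL); (11, NULL, NULL); (12, NULL, NULL); (12, NULL, NULL); (NULL, 3, LS); (NULL, 5, OC); (NULL, 5, SG); (NULL, 7, SG); (NULL, 8, LS); (NULL, 9, OC)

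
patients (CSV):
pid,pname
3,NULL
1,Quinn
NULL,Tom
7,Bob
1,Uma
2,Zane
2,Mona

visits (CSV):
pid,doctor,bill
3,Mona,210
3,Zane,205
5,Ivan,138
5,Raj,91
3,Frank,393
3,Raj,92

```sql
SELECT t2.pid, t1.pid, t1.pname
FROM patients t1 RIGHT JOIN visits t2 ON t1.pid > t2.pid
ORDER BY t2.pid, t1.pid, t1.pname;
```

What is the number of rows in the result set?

RIGHT JOIN keeps every row from `visits`; unmatched rows get NULL for `patients`'s columns.
Matching on t1.pid > t2.pid. A NULL in a compared column never satisfies the condition.
Matched pairs: 6; unmatched t2 rows kept: 0.
Total: 6 rows.

6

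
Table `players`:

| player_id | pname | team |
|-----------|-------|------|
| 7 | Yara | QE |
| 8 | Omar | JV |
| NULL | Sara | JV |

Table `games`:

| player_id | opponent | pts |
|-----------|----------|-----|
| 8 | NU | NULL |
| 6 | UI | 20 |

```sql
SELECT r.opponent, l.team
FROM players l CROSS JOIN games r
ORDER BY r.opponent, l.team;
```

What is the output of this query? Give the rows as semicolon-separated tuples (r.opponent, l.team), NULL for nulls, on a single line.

(NU, JV); (NU, JV); (NU, QE); (UI, JV); (UI, JV); (UI, QE)

CROSS JOIN pairs every row of `players` with every row of `games`: 3 × 2 = 6 rows.
After projecting and ordering:
r.opponent | l.team
NU | JV
NU | JV
NU | QE
UI | JV
UI | JV
UI | QE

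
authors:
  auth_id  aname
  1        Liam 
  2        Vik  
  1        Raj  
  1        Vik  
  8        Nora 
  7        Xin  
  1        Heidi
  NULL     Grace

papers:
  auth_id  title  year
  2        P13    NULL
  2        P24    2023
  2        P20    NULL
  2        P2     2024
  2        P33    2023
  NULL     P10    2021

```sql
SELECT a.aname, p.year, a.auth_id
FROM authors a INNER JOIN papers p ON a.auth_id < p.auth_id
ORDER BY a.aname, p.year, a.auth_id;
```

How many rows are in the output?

20

INNER JOIN keeps only pairs where the ON condition holds.
Matching on a.auth_id < p.auth_id. A NULL in a compared column never satisfies the condition.
- auth_id=1: 5 matching p row(s), so 5 row(s) emitted.
- auth_id=2: no matching p row, dropped.
- auth_id=1: 5 matching p row(s), so 5 row(s) emitted.
- auth_id=1: 5 matching p row(s), so 5 row(s) emitted.
- auth_id=8: no matching p row, dropped.
- auth_id=7: no matching p row, dropped.
- auth_id=1: 5 matching p row(s), so 5 row(s) emitted.
- auth_id=NULL: no matching p row, dropped.
Total: 20 rows.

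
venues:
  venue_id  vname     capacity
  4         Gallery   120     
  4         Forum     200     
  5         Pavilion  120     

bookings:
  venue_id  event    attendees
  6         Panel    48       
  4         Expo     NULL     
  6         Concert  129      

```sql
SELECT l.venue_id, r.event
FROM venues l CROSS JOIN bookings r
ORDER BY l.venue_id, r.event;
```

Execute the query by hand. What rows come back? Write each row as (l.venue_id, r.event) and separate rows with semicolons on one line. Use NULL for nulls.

(4, Concert); (4, Concert); (4, Expo); (4, Expo); (4, Panel); (4, Panel); (5, Concert); (5, Expo); (5, Panel)

CROSS JOIN pairs every row of `venues` with every row of `bookings`: 3 × 3 = 9 rows.
After projecting and ordering:
l.venue_id | r.event
4 | Concert
4 | Concert
4 | Expo
4 | Expo
4 | Panel
4 | Panel
5 | Concert
5 | Expo
5 | Panel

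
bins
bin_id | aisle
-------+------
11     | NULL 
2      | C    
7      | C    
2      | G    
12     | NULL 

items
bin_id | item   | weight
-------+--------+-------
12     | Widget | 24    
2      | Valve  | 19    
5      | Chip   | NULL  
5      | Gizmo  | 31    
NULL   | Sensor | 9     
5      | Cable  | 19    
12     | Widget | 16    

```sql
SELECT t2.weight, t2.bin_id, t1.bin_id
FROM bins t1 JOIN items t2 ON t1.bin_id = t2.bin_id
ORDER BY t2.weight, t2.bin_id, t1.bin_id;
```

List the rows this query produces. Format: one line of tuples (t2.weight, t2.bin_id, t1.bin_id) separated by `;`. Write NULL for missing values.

INNER JOIN keeps only pairs where the ON condition holds.
Matching on t1.bin_id = t2.bin_id. A NULL in a compared column never satisfies the condition.
Matched pairs: 4.

(16, 12, 12); (19, 2, 2); (19, 2, 2); (24, 12, 12)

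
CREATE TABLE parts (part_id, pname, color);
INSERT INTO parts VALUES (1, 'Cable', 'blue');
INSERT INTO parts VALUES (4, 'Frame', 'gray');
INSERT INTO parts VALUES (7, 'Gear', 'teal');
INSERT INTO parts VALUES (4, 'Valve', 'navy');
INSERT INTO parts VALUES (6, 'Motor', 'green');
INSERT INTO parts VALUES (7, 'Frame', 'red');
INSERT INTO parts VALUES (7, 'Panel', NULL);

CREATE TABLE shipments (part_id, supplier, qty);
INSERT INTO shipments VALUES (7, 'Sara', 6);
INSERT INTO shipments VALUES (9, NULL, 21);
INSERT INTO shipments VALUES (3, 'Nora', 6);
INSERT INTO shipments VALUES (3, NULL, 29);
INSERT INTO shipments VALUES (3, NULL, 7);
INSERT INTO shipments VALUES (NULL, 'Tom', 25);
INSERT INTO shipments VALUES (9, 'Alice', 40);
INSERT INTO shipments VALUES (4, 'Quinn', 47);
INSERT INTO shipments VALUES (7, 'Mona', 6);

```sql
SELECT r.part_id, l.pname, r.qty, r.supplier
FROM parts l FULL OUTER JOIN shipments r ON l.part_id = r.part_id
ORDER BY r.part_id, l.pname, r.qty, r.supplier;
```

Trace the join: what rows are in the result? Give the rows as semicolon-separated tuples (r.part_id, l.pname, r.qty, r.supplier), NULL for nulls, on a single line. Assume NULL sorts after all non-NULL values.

(3, NULL, 6, Nora); (3, NULL, 7, NULL); (3, NULL, 29, NULL); (4, Frame, 47, Quinn); (4, Valve, 47, Quinn); (7, Frame, 6, Mona); (7, Frame, 6, Sara); (7, Gear, 6, Mona); (7, Gear, 6, Sara); (7, Panel, 6, Mona); (7, Panel, 6, Sara); (9, NULL, 21, NULL); (9, NULL, 40, Alice); (NULL, Cable, NULL, NULL); (NULL, Motor, NULL, NULL); (NULL, NULL, 25, Tom)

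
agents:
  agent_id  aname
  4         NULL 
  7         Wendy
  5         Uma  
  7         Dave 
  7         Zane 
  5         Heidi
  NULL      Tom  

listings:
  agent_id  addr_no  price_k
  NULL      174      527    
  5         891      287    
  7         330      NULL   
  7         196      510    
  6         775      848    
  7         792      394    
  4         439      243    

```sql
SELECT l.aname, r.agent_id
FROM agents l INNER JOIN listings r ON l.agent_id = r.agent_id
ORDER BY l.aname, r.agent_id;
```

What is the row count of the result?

INNER JOIN keeps only pairs where the ON condition holds.
Matching on l.agent_id = r.agent_id. A NULL in a compared column never satisfies the condition.
Matched pairs: 12.
Total: 12 rows.

12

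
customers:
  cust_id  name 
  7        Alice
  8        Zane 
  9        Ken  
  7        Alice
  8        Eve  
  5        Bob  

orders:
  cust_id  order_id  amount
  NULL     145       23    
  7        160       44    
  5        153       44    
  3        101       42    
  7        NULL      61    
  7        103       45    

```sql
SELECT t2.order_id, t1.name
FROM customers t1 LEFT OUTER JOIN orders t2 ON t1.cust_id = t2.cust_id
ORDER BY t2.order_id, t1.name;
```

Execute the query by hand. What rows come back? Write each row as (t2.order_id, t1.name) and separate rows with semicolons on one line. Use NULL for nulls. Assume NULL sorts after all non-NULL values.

LEFT JOIN keeps every row from `customers`; unmatched rows get NULL for `orders`'s columns.
Matching on t1.cust_id = t2.cust_id. A NULL in a compared column never satisfies the condition.
- cust_id=7: 3 matching t2 row(s), so 3 row(s) emitted.
- cust_id=8: no t2 row matches, row kept with t2 columns NULL.
- cust_id=9: no t2 row matches, row kept with t2 columns NULL.
- cust_id=7: 3 matching t2 row(s), so 3 row(s) emitted.
- cust_id=8: no t2 row matches, row kept with t2 columns NULL.
- cust_id=5: 1 matching t2 row(s), so 1 row(s) emitted.
After projecting and ordering:
t2.order_id | t1.name
103 | Alice
103 | Alice
153 | Bob
160 | Alice
160 | Alice
NULL | Alice
NULL | Alice
NULL | Eve
NULL | Ken
NULL | Zane

(103, Alice); (103, Alice); (153, Bob); (160, Alice); (160, Alice); (NULL, Alice); (NULL, Alice); (NULL, Eve); (NULL, Ken); (NULL, Zane)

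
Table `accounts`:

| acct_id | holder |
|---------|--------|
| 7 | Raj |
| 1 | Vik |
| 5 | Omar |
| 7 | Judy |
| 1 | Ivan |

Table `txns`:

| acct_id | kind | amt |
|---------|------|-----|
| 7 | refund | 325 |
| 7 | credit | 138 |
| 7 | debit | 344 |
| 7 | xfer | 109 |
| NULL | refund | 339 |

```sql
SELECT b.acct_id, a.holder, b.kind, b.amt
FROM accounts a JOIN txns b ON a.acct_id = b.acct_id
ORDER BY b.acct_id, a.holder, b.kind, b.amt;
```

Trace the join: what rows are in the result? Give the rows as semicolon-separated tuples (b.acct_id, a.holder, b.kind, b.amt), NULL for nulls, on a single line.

INNER JOIN keeps only pairs where the ON condition holds.
Matching on a.acct_id = b.acct_id. A NULL in a compared column never satisfies the condition.
Matched pairs: 8.

(7, Judy, credit, 138); (7, Judy, debit, 344); (7, Judy, refund, 325); (7, Judy, xfer, 109); (7, Raj, credit, 138); (7, Raj, debit, 344); (7, Raj, refund, 325); (7, Raj, xfer, 109)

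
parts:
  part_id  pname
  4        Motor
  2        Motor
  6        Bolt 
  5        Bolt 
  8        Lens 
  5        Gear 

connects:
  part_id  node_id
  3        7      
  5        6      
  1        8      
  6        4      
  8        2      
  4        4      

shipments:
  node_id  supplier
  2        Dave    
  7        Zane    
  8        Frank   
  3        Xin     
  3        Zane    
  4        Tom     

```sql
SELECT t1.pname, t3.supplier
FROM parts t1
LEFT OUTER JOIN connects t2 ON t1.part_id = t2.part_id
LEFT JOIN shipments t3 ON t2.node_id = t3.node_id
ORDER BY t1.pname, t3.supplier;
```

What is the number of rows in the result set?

Joins associate left-to-right: parts LEFT JOIN connects on part_id gives 6 intermediate row(s).
Then LEFT JOIN `shipments t3` on node_id: each of those 6 rows is kept; rows whose t2.node_id has no match in t3 get NULL for t3's columns.
Result: 6 row(s).

6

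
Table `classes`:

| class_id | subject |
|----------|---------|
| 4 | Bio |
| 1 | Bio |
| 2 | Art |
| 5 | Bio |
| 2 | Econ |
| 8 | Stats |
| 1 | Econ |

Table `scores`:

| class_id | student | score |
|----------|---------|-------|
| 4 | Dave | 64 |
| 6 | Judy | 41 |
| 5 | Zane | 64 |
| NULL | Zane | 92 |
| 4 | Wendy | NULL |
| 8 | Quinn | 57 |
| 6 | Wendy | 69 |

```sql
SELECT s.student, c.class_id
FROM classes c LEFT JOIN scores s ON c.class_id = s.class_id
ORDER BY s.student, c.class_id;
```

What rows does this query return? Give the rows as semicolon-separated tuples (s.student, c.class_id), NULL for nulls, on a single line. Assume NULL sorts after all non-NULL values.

(Dave, 4); (Quinn, 8); (Wendy, 4); (Zane, 5); (NULL, 1); (NULL, 1); (NULL, 2); (NULL, 2)

LEFT JOIN keeps every row from `classes`; unmatched rows get NULL for `scores`'s columns.
Matching on c.class_id = s.class_id. A NULL in a compared column never satisfies the condition.
- class_id=4: 2 matching s row(s), so 2 row(s) emitted.
- class_id=1: no s row matches, row kept with s columns NULL.
- class_id=2: no s row matches, row kept with s columns NULL.
- class_id=5: 1 matching s row(s), so 1 row(s) emitted.
- class_id=2: no s row matches, row kept with s columns NULL.
- class_id=8: 1 matching s row(s), so 1 row(s) emitted.
- class_id=1: no s row matches, row kept with s columns NULL.
After projecting and ordering:
s.student | c.class_id
Dave | 4
Quinn | 8
Wendy | 4
Zane | 5
NULL | 1
NULL | 1
NULL | 2
NULL | 2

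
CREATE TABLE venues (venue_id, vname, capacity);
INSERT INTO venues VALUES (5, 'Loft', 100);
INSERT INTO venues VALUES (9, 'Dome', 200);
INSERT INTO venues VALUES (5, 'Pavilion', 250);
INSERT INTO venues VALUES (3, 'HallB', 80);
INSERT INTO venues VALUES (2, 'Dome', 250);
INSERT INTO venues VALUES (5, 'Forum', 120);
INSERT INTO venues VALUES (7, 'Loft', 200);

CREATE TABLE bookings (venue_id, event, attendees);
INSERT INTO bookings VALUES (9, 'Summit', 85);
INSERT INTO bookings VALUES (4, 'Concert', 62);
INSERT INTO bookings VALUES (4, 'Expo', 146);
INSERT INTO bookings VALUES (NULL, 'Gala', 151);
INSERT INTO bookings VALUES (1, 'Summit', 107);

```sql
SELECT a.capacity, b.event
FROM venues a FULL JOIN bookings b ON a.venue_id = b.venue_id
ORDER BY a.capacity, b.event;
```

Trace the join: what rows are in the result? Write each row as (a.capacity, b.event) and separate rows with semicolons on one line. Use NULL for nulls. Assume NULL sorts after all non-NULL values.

(80, NULL); (100, NULL); (120, NULL); (200, Summit); (200, NULL); (250, NULL); (250, NULL); (NULL, Concert); (NULL, Expo); (NULL, Gala); (NULL, Summit)

FULL OUTER JOIN keeps every row from both sides; unmatched rows get NULL for the other side's columns.
Matching on a.venue_id = b.venue_id. A NULL in a compared column never satisfies the condition.
Matched pairs: 1; unmatched a rows kept: 6; unmatched b rows kept: 4.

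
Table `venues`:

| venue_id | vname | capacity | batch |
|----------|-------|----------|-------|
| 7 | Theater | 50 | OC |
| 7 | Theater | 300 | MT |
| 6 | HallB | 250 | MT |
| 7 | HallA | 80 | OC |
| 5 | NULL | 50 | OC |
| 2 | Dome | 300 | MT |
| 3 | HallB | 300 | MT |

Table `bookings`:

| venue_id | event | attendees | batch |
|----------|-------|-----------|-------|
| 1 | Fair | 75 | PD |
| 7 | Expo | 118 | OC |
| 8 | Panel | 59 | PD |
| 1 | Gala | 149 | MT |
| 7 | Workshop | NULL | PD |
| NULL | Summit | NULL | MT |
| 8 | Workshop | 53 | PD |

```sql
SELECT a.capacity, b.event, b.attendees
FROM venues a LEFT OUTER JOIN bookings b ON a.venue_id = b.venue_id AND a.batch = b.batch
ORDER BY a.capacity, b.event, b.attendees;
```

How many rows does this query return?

7

LEFT JOIN keeps every row from `venues`; unmatched rows get NULL for `bookings`'s columns.
Matching on a.venue_id = b.venue_id AND a.batch = b.batch. A NULL in a compared column never satisfies the condition.
- a[0] venue_id=7, batch=OC → 1 match(es) in b → 1 row(s).
- a[1] venue_id=7, batch=MT → no match; kept with NULLs on the b side.
- a[2] venue_id=6, batch=MT → no match; kept with NULLs on the b side.
- a[3] venue_id=7, batch=OC → 1 match(es) in b → 1 row(s).
- a[4] venue_id=5, batch=OC → no match; kept with NULLs on the b side.
- a[5] venue_id=2, batch=MT → no match; kept with NULLs on the b side.
- a[6] venue_id=3, batch=MT → no match; kept with NULLs on the b side.
Total: 2 matched + 5 padded = 7 rows.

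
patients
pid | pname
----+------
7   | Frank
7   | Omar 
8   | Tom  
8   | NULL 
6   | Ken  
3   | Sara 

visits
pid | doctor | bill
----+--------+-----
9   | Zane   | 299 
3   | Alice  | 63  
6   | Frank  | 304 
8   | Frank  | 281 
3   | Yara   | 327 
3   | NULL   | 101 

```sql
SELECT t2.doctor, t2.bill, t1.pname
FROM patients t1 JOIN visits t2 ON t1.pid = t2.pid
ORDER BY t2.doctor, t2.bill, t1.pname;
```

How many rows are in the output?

6

INNER JOIN keeps only pairs where the ON condition holds.
Matching on t1.pid = t2.pid.
- pid=7: no matching t2 row, dropped.
- pid=7: no matching t2 row, dropped.
- pid=8: 1 matching t2 row(s), so 1 row(s) emitted.
- pid=8: 1 matching t2 row(s), so 1 row(s) emitted.
- pid=6: 1 matching t2 row(s), so 1 row(s) emitted.
- pid=3: 3 matching t2 row(s), so 3 row(s) emitted.
Total: 6 rows.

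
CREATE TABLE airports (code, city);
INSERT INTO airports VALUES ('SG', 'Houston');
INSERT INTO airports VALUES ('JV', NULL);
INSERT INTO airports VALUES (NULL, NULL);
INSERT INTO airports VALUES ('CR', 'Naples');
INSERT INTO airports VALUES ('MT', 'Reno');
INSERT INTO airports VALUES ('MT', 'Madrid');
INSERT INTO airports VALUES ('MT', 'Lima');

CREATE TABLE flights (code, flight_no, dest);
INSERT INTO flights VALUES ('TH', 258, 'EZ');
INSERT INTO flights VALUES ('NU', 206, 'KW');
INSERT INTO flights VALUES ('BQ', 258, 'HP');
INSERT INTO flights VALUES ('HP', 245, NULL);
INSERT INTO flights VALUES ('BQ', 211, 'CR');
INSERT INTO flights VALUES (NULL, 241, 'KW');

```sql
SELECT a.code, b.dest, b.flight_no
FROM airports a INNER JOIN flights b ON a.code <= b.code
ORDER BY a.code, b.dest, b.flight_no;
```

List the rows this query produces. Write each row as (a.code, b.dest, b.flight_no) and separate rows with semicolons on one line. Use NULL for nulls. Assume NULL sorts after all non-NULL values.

(CR, EZ, 258); (CR, KW, 206); (CR, NULL, 245); (JV, EZ, 258); (JV, KW, 206); (MT, EZ, 258); (MT, EZ, 258); (MT, EZ, 258); (MT, KW, 206); (MT, KW, 206); (MT, KW, 206); (SG, EZ, 258)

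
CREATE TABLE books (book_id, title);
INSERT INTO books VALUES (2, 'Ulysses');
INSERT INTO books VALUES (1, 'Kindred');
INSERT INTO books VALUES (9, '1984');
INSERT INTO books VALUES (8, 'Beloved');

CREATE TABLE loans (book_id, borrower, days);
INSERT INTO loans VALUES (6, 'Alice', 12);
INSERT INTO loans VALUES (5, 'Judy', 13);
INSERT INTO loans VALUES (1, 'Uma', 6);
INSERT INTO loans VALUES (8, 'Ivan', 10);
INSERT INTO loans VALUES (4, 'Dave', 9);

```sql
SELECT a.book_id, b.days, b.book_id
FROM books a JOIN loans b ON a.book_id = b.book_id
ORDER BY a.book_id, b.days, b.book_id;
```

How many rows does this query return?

2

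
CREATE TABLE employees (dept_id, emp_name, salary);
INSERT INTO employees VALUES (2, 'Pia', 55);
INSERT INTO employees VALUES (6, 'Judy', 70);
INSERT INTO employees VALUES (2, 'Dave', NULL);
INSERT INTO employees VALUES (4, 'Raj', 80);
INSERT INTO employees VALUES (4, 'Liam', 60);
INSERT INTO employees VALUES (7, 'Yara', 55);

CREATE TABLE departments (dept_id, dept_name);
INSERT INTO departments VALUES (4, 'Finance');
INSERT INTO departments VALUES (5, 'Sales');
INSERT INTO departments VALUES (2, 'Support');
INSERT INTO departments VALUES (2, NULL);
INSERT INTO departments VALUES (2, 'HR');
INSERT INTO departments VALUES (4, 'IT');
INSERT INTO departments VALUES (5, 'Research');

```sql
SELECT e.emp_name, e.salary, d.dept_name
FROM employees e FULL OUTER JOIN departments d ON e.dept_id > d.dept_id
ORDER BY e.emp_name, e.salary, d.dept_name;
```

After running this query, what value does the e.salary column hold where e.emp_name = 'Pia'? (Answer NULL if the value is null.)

55

FULL OUTER JOIN keeps every row from both sides; unmatched rows get NULL for the other side's columns.
Matching on e.dept_id > d.dept_id.
Matched pairs: 20; unmatched e rows kept: 2; unmatched d rows kept: 0.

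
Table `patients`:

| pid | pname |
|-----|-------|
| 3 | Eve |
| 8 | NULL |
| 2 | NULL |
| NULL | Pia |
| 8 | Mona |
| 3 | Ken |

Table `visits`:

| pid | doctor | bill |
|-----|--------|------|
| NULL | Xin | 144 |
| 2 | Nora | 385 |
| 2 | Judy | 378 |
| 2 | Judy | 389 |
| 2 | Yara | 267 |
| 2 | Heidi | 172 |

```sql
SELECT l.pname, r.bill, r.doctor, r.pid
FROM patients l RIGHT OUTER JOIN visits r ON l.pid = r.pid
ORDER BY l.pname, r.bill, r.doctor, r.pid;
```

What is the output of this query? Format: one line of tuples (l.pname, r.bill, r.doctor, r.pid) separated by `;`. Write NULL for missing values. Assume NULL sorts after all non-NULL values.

(NULL, 144, Xin, NULL); (NULL, 172, Heidi, 2); (NULL, 267, Yara, 2); (NULL, 378, Judy, 2); (NULL, 385, Nora, 2); (NULL, 389, Judy, 2)

RIGHT JOIN keeps every row from `visits`; unmatched rows get NULL for `patients`'s columns.
Matching on l.pid = r.pid. A NULL in a compared column never satisfies the condition.
Matched pairs: 5; unmatched r rows kept: 1.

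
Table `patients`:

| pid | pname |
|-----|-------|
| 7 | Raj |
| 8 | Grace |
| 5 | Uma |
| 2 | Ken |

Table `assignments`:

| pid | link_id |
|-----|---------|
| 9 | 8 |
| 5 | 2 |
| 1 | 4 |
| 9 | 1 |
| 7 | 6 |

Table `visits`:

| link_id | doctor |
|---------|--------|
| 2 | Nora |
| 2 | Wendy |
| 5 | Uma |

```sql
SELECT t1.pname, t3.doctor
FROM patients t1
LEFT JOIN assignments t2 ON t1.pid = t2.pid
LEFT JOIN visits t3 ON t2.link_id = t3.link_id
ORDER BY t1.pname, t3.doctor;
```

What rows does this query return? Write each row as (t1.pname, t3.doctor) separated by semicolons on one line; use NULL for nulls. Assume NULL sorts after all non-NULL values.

Joins associate left-to-right: patients LEFT JOIN assignments on pid gives 4 intermediate row(s).
Then LEFT JOIN `visits t3` on link_id: each of those 4 rows is kept; rows whose t2.link_id has no match in t3 get NULL for t3's columns.

(Grace, NULL); (Ken, NULL); (Raj, NULL); (Uma, Nora); (Uma, Wendy)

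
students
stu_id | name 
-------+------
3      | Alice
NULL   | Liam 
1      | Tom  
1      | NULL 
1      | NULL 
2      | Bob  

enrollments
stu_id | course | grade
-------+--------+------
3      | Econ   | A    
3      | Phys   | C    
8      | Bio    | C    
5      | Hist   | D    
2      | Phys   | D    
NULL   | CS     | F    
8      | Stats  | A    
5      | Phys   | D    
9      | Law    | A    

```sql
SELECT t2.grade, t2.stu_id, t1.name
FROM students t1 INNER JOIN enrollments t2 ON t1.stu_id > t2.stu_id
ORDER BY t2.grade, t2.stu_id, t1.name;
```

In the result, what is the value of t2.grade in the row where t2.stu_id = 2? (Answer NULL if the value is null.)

INNER JOIN keeps only pairs where the ON condition holds.
Matching on t1.stu_id > t2.stu_id. A NULL in a compared column never satisfies the condition.
- t1 (stu_id=3) pairs with 1 row(s) of t2.
- t1 (stu_id=NULL) has no partner → excluded.
- t1 (stu_id=1) has no partner → excluded.
- t1 (stu_id=1) has no partner → excluded.
- t1 (stu_id=1) has no partner → excluded.
- t1 (stu_id=2) has no partner → excluded.

D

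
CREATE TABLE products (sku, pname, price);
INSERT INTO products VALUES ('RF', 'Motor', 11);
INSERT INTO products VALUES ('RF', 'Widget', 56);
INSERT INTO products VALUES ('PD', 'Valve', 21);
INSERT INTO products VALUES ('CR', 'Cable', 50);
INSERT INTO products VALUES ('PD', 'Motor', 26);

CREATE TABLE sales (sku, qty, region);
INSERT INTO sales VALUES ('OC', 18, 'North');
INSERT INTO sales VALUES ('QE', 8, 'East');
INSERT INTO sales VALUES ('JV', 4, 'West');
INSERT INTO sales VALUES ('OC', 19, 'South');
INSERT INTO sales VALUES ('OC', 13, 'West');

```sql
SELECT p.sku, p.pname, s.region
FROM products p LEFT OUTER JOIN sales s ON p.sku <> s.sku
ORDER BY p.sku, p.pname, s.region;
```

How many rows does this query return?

25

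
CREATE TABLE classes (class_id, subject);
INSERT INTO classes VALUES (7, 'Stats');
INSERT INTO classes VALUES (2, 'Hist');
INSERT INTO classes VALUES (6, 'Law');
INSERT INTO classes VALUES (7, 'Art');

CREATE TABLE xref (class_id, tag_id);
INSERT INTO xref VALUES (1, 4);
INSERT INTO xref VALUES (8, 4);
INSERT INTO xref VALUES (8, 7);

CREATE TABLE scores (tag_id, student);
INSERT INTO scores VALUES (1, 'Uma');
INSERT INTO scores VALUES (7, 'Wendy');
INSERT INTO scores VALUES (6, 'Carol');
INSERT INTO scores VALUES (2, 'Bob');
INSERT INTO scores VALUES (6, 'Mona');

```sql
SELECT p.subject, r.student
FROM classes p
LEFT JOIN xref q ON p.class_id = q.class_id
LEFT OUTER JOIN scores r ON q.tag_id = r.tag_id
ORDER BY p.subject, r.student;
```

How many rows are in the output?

Step 1 — p LEFT JOIN q on class_id → 4 row(s).
Then LEFT JOIN `scores r` on tag_id: each of those 4 rows is kept; rows whose q.tag_id has no match in r get NULL for r's columns.
Result: 4 row(s).

4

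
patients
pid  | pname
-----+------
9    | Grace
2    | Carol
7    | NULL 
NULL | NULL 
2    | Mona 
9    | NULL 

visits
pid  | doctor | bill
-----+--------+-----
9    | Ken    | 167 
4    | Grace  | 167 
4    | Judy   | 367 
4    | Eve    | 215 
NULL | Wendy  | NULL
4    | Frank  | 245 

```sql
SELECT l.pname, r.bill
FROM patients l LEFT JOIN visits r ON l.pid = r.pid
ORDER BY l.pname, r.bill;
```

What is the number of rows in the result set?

6

LEFT JOIN keeps every row from `patients`; unmatched rows get NULL for `visits`'s columns.
Matching on l.pid = r.pid. A NULL in a compared column never satisfies the condition.
- pid=9: 1 matching r row(s), so 1 row(s) emitted.
- pid=2: no r row matches, row kept with r columns NULL.
- pid=7: no r row matches, row kept with r columns NULL.
- pid=NULL: no r row matches, row kept with r columns NULL.
- pid=2: no r row matches, row kept with r columns NULL.
- pid=9: 1 matching r row(s), so 1 row(s) emitted.
Total: 2 matched + 4 padded = 6 rows.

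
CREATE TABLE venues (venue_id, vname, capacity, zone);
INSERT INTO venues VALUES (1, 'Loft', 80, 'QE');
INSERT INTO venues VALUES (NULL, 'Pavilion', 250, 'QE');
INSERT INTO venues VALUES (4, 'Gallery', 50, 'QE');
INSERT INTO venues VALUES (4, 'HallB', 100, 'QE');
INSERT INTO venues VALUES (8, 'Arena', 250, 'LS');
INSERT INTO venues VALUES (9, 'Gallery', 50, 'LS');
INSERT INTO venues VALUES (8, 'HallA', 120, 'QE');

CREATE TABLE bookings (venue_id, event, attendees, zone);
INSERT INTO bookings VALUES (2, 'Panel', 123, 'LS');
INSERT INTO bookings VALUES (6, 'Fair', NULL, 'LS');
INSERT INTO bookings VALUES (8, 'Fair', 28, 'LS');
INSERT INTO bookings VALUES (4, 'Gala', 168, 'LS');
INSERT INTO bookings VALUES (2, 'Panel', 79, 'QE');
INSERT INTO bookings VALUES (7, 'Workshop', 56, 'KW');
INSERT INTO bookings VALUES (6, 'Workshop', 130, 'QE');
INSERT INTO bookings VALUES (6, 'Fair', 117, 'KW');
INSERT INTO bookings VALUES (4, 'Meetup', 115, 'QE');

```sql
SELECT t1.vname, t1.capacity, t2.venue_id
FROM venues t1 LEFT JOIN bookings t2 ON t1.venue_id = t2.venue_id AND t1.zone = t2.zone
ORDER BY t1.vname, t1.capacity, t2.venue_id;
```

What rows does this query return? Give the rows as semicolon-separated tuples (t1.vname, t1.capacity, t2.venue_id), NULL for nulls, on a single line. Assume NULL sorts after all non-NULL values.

LEFT JOIN keeps every row from `venues`; unmatched rows get NULL for `bookings`'s columns.
Matching on t1.venue_id = t2.venue_id AND t1.zone = t2.zone. A NULL in a compared column never satisfies the condition.
- t1 (venue_id=1, zone=QE) has no partner → padded with NULL.
- t1 (venue_id=NULL, zone=QE) has no partner → padded with NULL.
- t1 (venue_id=4, zone=QE) pairs with 1 row(s) of t2.
- t1 (venue_id=4, zone=QE) pairs with 1 row(s) of t2.
- t1 (venue_id=8, zone=LS) pairs with 1 row(s) of t2.
- t1 (venue_id=9, zone=LS) has no partner → padded with NULL.
- t1 (venue_id=8, zone=QE) has no partner → padded with NULL.
After projecting and ordering:
t1.vname | t1.capacity | t2.venue_id
Arena | 250 | 8
Gallery | 50 | 4
Gallery | 50 | NULL
HallA | 120 | NULL
HallB | 100 | 4
Loft | 80 | NULL
Pavilion | 250 | NULL

(Arena, 250, 8); (Gallery, 50, 4); (Gallery, 50, NULL); (HallA, 120, NULL); (HallB, 100, 4); (Loft, 80, NULL); (Pavilion, 250, NULL)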